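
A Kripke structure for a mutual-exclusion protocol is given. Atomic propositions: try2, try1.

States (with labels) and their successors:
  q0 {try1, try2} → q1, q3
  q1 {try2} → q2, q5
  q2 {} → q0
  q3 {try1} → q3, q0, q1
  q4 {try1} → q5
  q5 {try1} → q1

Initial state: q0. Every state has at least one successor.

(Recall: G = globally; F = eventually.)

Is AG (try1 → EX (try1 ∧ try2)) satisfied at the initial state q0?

No

States satisfying try1 → EX (try1 ∧ try2): {q1, q2, q3}.
States satisfying AG (try1 → EX (try1 ∧ try2)): ∅.
q0 is reachable from q0 and violates try1 → EX (try1 ∧ try2), so AG fails at q0.
q0 ∉ Sat(AG (try1 → EX (try1 ∧ try2))).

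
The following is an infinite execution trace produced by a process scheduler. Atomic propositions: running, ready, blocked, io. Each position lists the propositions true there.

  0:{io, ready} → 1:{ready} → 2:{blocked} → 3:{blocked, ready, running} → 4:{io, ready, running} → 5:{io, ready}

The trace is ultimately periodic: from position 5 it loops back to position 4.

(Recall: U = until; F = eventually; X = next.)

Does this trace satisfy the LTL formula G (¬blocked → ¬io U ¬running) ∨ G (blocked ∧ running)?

¬blocked → ¬io U ¬running must hold at every position from 0 onward. It fails at position 4, so G (¬blocked → ¬io U ¬running) is false.
Positions where ¬blocked holds: 0, 1, 4, 5.
Check ¬io U ¬running at each: 0→ok, 1→ok, 4→fails, 5→ok.
blocked ∧ running must hold at every position from 0 onward. It fails at position 0, so G (blocked ∧ running) is false.
At position 0: G (¬blocked → ¬io U ¬running) is false; G (blocked ∧ running) is false; so G (¬blocked → ¬io U ¬running) ∨ G (blocked ∧ running) is false.

No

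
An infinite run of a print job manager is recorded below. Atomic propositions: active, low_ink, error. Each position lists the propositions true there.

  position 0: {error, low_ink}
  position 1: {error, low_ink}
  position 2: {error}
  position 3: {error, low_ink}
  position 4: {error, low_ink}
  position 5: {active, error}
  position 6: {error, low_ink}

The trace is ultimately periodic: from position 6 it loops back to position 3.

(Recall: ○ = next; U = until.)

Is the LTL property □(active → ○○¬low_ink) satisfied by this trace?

No

active → ○○¬low_ink must hold at every position from 0 onward. It fails at position 5, so □(active → ○○¬low_ink) is false.
Positions where active holds: 5.
Check ○○¬low_ink at each: 5→fails.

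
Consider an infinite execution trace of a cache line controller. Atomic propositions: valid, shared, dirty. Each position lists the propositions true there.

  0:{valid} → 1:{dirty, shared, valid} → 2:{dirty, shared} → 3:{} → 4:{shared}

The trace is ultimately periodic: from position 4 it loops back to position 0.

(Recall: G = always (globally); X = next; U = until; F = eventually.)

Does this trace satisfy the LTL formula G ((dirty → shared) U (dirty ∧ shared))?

Holds

(dirty → shared) U (dirty ∧ shared) holds at every position 0..4, and those are all positions ever visited, so G ((dirty → shared) U (dirty ∧ shared)) holds.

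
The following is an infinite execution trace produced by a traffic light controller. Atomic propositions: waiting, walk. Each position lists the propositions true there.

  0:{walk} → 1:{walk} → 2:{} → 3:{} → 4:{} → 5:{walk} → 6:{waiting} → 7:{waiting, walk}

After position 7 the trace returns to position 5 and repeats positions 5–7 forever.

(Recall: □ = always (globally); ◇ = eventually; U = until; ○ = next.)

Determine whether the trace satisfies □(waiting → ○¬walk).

Violated

waiting → ○¬walk must hold at every position from 0 onward. It fails at position 6, so □(waiting → ○¬walk) is false.
Positions where waiting holds: 6, 7.
Check ○¬walk at each: 6→fails, 7→fails.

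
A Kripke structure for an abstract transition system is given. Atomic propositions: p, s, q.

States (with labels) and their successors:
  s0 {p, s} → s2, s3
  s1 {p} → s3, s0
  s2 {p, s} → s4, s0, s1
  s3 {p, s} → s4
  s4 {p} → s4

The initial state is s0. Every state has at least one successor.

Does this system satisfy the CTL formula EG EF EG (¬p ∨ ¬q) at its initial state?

States satisfying EF EG (¬p ∨ ¬q): {s0, s1, s2, s3, s4}.
States satisfying EG EF EG (¬p ∨ ¬q): {s0, s1, s2, s3, s4}.
s0 ∈ Sat(EG EF EG (¬p ∨ ¬q)).

Holds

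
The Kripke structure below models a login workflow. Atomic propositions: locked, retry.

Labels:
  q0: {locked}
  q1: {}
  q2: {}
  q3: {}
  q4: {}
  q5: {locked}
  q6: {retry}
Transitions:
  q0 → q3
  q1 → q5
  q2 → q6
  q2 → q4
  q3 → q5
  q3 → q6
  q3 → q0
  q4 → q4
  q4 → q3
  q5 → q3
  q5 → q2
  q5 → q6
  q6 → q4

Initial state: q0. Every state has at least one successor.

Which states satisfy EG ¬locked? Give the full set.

{q2, q3, q4, q6}

States satisfying ¬locked: {q1, q2, q3, q4, q6}.
States satisfying EG ¬locked: {q2, q3, q4, q6}.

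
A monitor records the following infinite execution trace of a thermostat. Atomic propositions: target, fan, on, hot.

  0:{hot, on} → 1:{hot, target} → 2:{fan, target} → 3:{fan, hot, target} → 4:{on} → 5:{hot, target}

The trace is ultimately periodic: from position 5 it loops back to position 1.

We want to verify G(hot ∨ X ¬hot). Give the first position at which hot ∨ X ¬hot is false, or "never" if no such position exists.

Check hot ∨ X ¬hot at each position in order: 0 ✓, 1 ✓.
At position 2 the labels are {fan, target} and the next position 3 has {fan, hot, target}, so hot ∨ X ¬hot is false there. This is the first violation.

2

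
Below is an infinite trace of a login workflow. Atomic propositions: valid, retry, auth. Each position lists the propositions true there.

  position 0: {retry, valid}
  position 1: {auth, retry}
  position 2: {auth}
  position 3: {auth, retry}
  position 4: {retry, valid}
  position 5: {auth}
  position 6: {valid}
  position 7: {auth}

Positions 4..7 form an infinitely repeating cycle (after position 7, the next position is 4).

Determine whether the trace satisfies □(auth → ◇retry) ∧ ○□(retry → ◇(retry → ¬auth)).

auth → ◇retry holds at every position 0..7, and those are all positions ever visited, so □(auth → ◇retry) holds.
Positions where auth holds: 1, 2, 3, 5, 7.
Check ◇retry at each: 1→ok, 2→ok, 3→ok, 5→ok, 7→ok.
The position after 0 is 1; □(retry → ◇(retry → ¬auth)) is true there.
At position 0: □(auth → ◇retry) is true; ○□(retry → ◇(retry → ¬auth)) is true; so □(auth → ◇retry) ∧ ○□(retry → ◇(retry → ¬auth)) is true.

Satisfied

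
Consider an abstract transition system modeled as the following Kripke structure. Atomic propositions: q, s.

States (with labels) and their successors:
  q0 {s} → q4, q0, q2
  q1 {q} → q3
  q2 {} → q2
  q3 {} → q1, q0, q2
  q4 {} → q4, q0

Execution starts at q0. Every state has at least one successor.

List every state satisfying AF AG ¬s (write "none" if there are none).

States satisfying AG ¬s: {q2}.
States satisfying AF AG ¬s: {q2}.

{q2}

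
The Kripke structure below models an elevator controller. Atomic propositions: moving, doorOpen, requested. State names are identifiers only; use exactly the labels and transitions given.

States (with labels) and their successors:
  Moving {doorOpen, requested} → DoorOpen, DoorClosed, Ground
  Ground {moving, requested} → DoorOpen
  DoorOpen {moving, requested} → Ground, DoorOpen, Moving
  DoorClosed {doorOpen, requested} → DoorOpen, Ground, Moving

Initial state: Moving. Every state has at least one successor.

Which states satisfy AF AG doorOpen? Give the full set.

States satisfying AG doorOpen: ∅.
States satisfying AF AG doorOpen: ∅.

none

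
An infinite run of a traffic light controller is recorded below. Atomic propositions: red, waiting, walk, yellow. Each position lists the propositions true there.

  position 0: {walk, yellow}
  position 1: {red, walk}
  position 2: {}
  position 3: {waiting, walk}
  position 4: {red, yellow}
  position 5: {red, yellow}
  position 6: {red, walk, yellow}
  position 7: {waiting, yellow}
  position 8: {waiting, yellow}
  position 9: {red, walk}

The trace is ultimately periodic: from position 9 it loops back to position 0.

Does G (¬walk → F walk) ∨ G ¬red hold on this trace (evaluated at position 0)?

Yes

¬walk → F walk holds at every position 0..9, and those are all positions ever visited, so G (¬walk → F walk) holds.
Positions where ¬walk holds: 2, 4, 5, 7, 8.
Check F walk at each: 2→ok, 4→ok, 5→ok, 7→ok, 8→ok.
¬red must hold at every position from 0 onward. It fails at position 1, so G ¬red is false.
At position 0: G (¬walk → F walk) is true; G ¬red is false; so G (¬walk → F walk) ∨ G ¬red is true.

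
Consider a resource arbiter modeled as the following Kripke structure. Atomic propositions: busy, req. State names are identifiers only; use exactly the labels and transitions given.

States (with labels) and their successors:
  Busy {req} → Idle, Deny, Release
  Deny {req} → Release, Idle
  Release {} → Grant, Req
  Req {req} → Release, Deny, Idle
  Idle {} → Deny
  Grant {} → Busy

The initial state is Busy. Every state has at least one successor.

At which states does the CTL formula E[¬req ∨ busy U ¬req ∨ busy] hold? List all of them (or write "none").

{Release, Idle, Grant}

States satisfying ¬req ∨ busy: {Release, Idle, Grant}.
States satisfying E[¬req ∨ busy U ¬req ∨ busy]: {Release, Idle, Grant}.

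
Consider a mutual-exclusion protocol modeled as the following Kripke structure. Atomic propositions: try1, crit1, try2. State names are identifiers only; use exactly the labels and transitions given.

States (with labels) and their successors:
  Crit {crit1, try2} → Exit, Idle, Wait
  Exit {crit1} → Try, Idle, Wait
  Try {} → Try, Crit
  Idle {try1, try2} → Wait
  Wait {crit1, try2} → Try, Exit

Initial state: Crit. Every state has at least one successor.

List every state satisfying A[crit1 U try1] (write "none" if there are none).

{Idle}

States satisfying crit1: {Crit, Exit, Wait}.
States satisfying try1: {Idle}.
States satisfying A[crit1 U try1]: {Idle}.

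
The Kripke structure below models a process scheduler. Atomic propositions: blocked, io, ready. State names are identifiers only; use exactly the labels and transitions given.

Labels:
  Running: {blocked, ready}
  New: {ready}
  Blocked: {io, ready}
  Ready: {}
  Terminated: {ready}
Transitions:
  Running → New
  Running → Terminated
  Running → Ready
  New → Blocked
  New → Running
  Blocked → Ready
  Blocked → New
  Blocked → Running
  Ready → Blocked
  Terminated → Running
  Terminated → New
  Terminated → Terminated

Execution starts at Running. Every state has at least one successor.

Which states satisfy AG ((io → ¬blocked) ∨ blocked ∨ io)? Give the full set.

States satisfying (io → ¬blocked) ∨ blocked ∨ io: {Running, New, Blocked, Ready, Terminated}.
States satisfying AG ((io → ¬blocked) ∨ blocked ∨ io): {Running, New, Blocked, Ready, Terminated}.

{Running, New, Blocked, Ready, Terminated}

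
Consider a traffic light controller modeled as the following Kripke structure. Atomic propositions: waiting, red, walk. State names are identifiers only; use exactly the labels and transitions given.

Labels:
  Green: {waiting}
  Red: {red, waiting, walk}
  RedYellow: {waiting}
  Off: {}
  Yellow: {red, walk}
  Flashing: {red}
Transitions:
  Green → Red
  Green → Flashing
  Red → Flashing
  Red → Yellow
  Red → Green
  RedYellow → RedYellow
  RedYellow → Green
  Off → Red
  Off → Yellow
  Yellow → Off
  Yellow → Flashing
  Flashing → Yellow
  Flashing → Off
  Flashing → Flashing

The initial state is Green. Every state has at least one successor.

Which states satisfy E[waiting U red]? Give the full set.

{Green, Red, RedYellow, Yellow, Flashing}

States satisfying waiting: {Green, Red, RedYellow}.
States satisfying red: {Red, Yellow, Flashing}.
States satisfying E[waiting U red]: {Green, Red, RedYellow, Yellow, Flashing}.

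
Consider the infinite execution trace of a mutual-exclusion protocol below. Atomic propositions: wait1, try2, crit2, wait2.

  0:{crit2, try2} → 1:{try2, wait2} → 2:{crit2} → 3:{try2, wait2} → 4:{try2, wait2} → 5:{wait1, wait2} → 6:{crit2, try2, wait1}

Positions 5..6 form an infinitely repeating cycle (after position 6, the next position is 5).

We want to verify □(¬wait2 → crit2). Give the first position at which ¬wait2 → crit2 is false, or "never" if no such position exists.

never

¬wait2 → crit2 holds at every position 0..6, and those are all the positions the trace ever visits, so the invariant □(¬wait2 → crit2) is never violated.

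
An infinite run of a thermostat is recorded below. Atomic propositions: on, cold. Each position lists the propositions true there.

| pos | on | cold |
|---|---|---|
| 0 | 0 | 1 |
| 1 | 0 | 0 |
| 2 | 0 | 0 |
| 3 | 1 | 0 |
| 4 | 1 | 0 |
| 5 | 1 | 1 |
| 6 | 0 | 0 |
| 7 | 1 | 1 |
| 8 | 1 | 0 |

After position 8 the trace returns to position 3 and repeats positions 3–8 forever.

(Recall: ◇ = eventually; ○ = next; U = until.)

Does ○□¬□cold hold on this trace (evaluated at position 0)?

Yes

The position after 0 is 1; □¬□cold is true there.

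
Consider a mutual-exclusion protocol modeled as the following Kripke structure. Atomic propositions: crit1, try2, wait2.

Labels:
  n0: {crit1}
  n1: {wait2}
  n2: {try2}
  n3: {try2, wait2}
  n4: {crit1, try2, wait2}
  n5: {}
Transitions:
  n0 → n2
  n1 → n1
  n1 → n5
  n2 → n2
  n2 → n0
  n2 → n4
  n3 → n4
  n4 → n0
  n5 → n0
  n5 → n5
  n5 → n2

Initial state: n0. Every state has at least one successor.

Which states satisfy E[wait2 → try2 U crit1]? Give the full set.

States satisfying wait2 → try2: {n0, n2, n3, n4, n5}.
States satisfying crit1: {n0, n4}.
States satisfying E[wait2 → try2 U crit1]: {n0, n2, n3, n4, n5}.

{n0, n2, n3, n4, n5}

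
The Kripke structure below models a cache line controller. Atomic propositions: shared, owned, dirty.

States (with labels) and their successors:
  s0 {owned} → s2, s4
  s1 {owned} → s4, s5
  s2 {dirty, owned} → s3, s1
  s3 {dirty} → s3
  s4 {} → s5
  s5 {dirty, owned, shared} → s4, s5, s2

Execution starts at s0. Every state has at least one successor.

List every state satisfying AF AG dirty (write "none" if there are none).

{s3}

States satisfying AG dirty: {s3}.
States satisfying AF AG dirty: {s3}.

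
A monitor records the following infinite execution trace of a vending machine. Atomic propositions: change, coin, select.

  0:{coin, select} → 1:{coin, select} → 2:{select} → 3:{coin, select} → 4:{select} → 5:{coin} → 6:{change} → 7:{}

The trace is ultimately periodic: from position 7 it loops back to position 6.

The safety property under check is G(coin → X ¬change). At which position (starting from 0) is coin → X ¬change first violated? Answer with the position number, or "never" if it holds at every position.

5

Check coin → X ¬change at each position in order: 0 ✓, 1 ✓, 2 ✓, 3 ✓, 4 ✓.
At position 5 the labels are {coin} and the next position 6 has {change}, so coin → X ¬change is false there. This is the first violation.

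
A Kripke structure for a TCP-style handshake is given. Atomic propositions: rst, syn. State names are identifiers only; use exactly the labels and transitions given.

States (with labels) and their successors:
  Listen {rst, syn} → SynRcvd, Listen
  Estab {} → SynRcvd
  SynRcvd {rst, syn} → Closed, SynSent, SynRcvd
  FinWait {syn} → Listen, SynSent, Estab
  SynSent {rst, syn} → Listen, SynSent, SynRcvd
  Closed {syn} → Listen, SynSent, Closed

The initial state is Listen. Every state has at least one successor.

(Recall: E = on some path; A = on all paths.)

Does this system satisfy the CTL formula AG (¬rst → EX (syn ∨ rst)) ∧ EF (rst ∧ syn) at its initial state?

Holds

States satisfying ¬rst → EX (syn ∨ rst): {Listen, Estab, SynRcvd, FinWait, SynSent, Closed}.
States satisfying AG (¬rst → EX (syn ∨ rst)): {Listen, Estab, SynRcvd, FinWait, SynSent, Closed}.
States satisfying rst ∧ syn: {Listen, SynRcvd, SynSent}.
States satisfying EF (rst ∧ syn): {Listen, Estab, SynRcvd, FinWait, SynSent, Closed}.
States satisfying AG (¬rst → EX (syn ∨ rst)) ∧ EF (rst ∧ syn): {Listen, Estab, SynRcvd, FinWait, SynSent, Closed}.
Listen ∈ Sat(AG (¬rst → EX (syn ∨ rst)) ∧ EF (rst ∧ syn)).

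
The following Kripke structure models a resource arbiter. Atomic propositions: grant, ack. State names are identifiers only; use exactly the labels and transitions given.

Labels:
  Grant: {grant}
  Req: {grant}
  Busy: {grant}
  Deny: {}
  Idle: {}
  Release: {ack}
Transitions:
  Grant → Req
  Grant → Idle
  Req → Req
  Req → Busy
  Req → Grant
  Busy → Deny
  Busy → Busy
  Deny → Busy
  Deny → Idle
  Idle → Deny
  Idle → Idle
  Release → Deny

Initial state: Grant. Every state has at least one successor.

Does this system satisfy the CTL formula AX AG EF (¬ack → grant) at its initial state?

Holds

States satisfying AG EF (¬ack → grant): {Grant, Req, Busy, Deny, Idle, Release}.
States satisfying AX AG EF (¬ack → grant): {Grant, Req, Busy, Deny, Idle, Release}.
Grant ∈ Sat(AX AG EF (¬ack → grant)).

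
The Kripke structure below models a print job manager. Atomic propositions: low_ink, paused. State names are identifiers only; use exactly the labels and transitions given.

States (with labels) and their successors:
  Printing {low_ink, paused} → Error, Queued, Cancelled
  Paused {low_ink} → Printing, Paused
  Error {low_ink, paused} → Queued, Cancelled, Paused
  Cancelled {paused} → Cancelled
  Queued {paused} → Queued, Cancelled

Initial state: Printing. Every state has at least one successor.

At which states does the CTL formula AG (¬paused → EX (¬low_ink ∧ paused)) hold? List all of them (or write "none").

{Cancelled, Queued}

States satisfying ¬paused → EX (¬low_ink ∧ paused): {Printing, Error, Cancelled, Queued}.
States satisfying AG (¬paused → EX (¬low_ink ∧ paused)): {Cancelled, Queued}.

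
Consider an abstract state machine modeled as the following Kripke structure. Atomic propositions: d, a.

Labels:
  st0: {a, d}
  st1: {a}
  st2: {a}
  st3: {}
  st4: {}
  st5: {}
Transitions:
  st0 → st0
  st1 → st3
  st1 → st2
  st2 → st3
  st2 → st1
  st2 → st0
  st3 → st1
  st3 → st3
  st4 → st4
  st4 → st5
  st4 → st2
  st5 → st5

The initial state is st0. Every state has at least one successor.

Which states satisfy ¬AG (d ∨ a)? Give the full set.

States satisfying d ∨ a: {st0, st1, st2}.
States satisfying AG (d ∨ a): {st0}.
States satisfying ¬AG (d ∨ a): {st1, st2, st3, st4, st5}.

{st1, st2, st3, st4, st5}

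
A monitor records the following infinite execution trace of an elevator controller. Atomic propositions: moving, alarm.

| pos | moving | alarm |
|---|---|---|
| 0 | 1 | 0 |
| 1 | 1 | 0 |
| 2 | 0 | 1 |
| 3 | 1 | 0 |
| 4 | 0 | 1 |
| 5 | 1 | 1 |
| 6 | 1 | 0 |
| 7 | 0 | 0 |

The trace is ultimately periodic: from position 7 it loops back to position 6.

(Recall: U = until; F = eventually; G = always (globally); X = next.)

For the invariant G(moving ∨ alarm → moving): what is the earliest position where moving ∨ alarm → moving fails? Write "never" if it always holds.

Check moving ∨ alarm → moving at each position in order: 0 ✓, 1 ✓.
At position 2 the labels are {alarm}, so moving ∨ alarm → moving is false there. This is the first violation.

2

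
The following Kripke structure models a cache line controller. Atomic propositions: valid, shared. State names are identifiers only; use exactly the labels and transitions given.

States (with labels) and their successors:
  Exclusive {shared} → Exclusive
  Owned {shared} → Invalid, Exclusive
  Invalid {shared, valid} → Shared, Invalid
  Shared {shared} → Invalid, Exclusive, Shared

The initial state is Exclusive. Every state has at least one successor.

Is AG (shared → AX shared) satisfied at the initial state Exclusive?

Holds

States satisfying shared → AX shared: {Exclusive, Owned, Invalid, Shared}.
States satisfying AG (shared → AX shared): {Exclusive, Owned, Invalid, Shared}.
Every state reachable from Exclusive satisfies shared → AX shared.
Exclusive ∈ Sat(AG (shared → AX shared)).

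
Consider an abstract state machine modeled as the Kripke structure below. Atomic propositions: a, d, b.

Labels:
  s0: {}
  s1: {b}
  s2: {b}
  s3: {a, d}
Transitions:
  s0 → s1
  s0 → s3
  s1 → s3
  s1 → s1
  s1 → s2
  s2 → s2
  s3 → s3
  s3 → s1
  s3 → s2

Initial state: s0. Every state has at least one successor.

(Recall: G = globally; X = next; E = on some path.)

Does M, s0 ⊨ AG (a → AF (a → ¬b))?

States satisfying a → AF (a → ¬b): {s0, s1, s2, s3}.
States satisfying AG (a → AF (a → ¬b)): {s0, s1, s2, s3}.
Every state reachable from s0 satisfies a → AF (a → ¬b).
s0 ∈ Sat(AG (a → AF (a → ¬b))).

Yes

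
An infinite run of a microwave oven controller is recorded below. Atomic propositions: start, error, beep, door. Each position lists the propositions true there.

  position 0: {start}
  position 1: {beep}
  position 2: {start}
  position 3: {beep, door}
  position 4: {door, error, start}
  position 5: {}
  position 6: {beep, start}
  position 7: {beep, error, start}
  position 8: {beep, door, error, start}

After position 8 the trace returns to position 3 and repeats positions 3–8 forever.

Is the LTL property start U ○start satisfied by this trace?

Walking from position 0: ○start first holds at position 1, and start holds at every earlier position along the way, so start U ○start holds.

Satisfied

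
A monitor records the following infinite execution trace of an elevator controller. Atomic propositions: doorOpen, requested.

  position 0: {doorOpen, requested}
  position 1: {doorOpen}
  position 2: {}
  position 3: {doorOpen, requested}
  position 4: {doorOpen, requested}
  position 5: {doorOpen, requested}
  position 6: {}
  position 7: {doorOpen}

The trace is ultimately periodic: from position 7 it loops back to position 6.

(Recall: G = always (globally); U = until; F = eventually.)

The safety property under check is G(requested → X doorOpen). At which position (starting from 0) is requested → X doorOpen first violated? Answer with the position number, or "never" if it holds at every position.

5

Check requested → X doorOpen at each position in order: 0 ✓, 1 ✓, 2 ✓, 3 ✓, 4 ✓.
At position 5 the labels are {doorOpen, requested} and the next position 6 has {}, so requested → X doorOpen is false there. This is the first violation.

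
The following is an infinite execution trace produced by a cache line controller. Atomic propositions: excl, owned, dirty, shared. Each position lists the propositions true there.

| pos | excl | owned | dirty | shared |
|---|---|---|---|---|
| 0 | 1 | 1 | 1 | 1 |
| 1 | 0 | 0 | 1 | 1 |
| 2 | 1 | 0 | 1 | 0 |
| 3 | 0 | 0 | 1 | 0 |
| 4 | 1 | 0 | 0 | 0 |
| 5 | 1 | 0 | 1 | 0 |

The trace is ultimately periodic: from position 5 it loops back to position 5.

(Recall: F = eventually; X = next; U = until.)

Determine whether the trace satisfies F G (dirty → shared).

Violated

G (dirty → shared) is false at every position 0..5, so it never becomes true and F G (dirty → shared) fails.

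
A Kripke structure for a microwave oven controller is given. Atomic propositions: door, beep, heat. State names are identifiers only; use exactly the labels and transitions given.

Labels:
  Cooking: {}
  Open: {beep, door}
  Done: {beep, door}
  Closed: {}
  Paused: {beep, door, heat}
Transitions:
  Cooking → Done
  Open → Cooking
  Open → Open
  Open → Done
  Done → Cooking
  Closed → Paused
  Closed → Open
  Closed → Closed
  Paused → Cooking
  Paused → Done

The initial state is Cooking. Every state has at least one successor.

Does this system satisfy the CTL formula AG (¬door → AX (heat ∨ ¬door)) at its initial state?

Does not hold

States satisfying ¬door → AX (heat ∨ ¬door): {Open, Done, Paused}.
States satisfying AG (¬door → AX (heat ∨ ¬door)): ∅.
Cooking is reachable from Cooking and violates ¬door → AX (heat ∨ ¬door), so AG fails at Cooking.
Cooking ∉ Sat(AG (¬door → AX (heat ∨ ¬door))).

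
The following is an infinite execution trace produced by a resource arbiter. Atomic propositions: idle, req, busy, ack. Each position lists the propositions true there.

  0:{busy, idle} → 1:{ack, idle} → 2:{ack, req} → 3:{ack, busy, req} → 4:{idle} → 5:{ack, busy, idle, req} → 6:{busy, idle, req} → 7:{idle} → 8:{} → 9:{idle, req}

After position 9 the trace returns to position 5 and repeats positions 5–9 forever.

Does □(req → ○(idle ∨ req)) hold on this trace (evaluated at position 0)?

req → ○(idle ∨ req) holds at every position 0..9, and those are all positions ever visited, so □(req → ○(idle ∨ req)) holds.
Positions where req holds: 2, 3, 5, 6, 9.
Check ○(idle ∨ req) at each: 2→ok, 3→ok, 5→ok, 6→ok, 9→ok.

Yes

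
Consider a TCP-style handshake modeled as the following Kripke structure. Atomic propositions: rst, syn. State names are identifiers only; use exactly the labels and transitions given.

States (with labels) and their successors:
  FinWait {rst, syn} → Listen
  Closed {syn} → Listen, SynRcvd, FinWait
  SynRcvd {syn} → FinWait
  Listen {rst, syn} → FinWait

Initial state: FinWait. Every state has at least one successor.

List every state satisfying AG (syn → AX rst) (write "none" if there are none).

{FinWait, SynRcvd, Listen}

States satisfying syn → AX rst: {FinWait, SynRcvd, Listen}.
States satisfying AG (syn → AX rst): {FinWait, SynRcvd, Listen}.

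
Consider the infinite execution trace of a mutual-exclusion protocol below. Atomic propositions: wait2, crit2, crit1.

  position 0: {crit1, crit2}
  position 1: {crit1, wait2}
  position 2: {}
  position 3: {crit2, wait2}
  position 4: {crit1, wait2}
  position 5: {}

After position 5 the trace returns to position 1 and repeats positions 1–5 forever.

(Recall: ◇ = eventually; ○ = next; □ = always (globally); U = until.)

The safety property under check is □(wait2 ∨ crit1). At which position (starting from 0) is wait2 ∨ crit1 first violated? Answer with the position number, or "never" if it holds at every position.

2

Check wait2 ∨ crit1 at each position in order: 0 ✓, 1 ✓.
At position 2 the labels are {}, so wait2 ∨ crit1 is false there. This is the first violation.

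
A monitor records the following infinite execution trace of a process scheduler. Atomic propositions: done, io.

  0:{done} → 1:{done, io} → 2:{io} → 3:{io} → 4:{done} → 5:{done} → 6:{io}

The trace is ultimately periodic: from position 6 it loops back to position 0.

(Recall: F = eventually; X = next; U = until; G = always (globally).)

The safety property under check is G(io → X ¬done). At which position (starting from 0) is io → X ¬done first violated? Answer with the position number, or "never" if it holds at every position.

Check io → X ¬done at each position in order: 0 ✓, 1 ✓, 2 ✓.
At position 3 the labels are {io} and the next position 4 has {done}, so io → X ¬done is false there. This is the first violation.

3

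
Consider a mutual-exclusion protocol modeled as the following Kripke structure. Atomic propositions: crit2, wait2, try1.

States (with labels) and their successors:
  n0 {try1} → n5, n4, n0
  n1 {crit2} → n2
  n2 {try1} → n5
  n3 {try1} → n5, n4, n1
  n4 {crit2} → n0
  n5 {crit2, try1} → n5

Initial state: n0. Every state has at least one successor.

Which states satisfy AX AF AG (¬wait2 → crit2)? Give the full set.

{n1, n2, n5}

States satisfying AF AG (¬wait2 → crit2): {n1, n2, n5}.
States satisfying AX AF AG (¬wait2 → crit2): {n1, n2, n5}.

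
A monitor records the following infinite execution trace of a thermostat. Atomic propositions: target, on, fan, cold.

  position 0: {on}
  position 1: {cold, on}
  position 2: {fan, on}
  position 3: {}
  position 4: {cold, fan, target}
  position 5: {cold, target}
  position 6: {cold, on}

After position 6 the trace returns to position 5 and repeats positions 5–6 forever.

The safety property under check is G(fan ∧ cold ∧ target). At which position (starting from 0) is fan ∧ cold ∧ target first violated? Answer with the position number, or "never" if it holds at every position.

0

At position 0 the labels are {on}, so fan ∧ cold ∧ target is false there. This is the first violation.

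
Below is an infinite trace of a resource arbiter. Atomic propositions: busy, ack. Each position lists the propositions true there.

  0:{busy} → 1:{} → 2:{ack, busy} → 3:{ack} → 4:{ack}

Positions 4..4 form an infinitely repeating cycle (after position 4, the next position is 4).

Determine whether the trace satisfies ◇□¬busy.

Satisfied

□¬busy holds at position 3, which is reachable from 0, so ◇□¬busy holds.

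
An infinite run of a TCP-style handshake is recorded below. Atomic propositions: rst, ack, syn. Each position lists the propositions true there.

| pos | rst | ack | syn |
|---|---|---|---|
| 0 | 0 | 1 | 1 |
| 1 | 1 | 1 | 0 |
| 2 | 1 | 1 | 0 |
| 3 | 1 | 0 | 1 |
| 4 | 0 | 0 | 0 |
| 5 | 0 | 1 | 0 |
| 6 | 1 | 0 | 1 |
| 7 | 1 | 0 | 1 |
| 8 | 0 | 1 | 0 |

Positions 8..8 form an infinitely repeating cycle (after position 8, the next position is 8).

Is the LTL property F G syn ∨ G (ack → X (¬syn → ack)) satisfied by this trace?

G syn is false at every position 0..8, so it never becomes true and F G syn fails.
ack → X (¬syn → ack) holds at every position 0..8, and those are all positions ever visited, so G (ack → X (¬syn → ack)) holds.
Positions where ack holds: 0, 1, 2, 5, 8.
Check X (¬syn → ack) at each: 0→ok, 1→ok, 2→ok, 5→ok, 8→ok.
At position 0: F G syn is false; G (ack → X (¬syn → ack)) is true; so F G syn ∨ G (ack → X (¬syn → ack)) is true.

Yes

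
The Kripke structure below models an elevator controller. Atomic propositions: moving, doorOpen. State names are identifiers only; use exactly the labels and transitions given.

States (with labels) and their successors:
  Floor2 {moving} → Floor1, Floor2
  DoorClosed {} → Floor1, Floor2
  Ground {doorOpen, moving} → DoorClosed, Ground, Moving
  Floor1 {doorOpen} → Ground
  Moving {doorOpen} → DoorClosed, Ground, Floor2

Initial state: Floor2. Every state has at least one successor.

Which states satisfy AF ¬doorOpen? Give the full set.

{Floor2, DoorClosed}

States satisfying ¬doorOpen: {Floor2, DoorClosed}.
States satisfying AF ¬doorOpen: {Floor2, DoorClosed}.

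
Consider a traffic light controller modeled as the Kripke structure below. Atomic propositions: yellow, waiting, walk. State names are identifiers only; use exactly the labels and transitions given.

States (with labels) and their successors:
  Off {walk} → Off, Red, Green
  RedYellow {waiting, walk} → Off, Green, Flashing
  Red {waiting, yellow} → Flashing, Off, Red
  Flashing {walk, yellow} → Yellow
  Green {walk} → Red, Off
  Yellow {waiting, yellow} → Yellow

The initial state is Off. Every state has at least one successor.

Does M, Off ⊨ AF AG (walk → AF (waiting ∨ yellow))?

States satisfying AG (walk → AF (waiting ∨ yellow)): {Flashing, Yellow}.
States satisfying AF AG (walk → AF (waiting ∨ yellow)): {Flashing, Yellow}.
There is a path from Off along which AG (walk → AF (waiting ∨ yellow)) never holds.
Off ∉ Sat(AF AG (walk → AF (waiting ∨ yellow))).

Violated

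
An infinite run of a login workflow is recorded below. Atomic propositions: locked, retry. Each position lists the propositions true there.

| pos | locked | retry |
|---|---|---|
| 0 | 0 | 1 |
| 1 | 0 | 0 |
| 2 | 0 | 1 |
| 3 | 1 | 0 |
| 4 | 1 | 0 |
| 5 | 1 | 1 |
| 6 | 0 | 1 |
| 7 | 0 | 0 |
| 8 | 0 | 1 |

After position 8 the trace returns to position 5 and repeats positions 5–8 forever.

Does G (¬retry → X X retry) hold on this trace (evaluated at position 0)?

¬retry → X X retry must hold at every position from 0 onward. It fails at position 1, so G (¬retry → X X retry) is false.
Positions where ¬retry holds: 1, 3, 4, 7.
Check X X retry at each: 1→fails, 3→ok, 4→ok, 7→ok.

Does not hold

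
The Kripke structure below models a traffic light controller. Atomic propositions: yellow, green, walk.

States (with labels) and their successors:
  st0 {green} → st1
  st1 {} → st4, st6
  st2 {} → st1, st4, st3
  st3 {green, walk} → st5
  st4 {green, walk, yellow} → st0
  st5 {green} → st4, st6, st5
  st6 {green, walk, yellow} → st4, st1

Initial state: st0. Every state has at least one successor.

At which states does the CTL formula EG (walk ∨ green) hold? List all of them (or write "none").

States satisfying walk ∨ green: {st0, st3, st4, st5, st6}.
States satisfying EG (walk ∨ green): {st3, st5}.

{st3, st5}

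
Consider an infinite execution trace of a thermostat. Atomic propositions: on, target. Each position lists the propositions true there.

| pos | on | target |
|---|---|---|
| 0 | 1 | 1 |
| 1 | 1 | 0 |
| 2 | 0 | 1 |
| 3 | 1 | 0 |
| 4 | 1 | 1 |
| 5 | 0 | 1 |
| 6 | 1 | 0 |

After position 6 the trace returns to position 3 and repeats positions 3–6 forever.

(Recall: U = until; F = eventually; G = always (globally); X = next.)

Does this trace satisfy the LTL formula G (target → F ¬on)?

target → F ¬on holds at every position 0..6, and those are all positions ever visited, so G (target → F ¬on) holds.
Positions where target holds: 0, 2, 4, 5.
Check F ¬on at each: 0→ok, 2→ok, 4→ok, 5→ok.

Yes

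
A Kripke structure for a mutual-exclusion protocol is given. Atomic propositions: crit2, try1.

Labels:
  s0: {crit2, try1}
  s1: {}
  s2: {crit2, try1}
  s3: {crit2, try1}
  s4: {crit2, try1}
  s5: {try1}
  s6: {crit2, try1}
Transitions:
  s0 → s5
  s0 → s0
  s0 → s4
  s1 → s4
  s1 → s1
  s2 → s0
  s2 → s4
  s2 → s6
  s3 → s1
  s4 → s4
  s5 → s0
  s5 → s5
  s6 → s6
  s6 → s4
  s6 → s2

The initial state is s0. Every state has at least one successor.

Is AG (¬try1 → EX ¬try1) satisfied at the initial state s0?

States satisfying ¬try1 → EX ¬try1: {s0, s1, s2, s3, s4, s5, s6}.
States satisfying AG (¬try1 → EX ¬try1): {s0, s1, s2, s3, s4, s5, s6}.
Every state reachable from s0 satisfies ¬try1 → EX ¬try1.
s0 ∈ Sat(AG (¬try1 → EX ¬try1)).

Yes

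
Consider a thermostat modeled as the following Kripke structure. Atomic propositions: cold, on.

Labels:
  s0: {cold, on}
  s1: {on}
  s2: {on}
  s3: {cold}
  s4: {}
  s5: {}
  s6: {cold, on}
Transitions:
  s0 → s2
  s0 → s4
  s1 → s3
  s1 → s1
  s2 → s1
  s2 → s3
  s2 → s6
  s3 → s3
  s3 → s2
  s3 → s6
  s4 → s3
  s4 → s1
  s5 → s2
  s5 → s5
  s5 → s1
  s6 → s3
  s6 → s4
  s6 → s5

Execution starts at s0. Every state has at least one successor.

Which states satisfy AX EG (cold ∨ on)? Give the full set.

{s1, s2, s3, s4}

States satisfying EG (cold ∨ on): {s0, s1, s2, s3, s6}.
States satisfying AX EG (cold ∨ on): {s1, s2, s3, s4}.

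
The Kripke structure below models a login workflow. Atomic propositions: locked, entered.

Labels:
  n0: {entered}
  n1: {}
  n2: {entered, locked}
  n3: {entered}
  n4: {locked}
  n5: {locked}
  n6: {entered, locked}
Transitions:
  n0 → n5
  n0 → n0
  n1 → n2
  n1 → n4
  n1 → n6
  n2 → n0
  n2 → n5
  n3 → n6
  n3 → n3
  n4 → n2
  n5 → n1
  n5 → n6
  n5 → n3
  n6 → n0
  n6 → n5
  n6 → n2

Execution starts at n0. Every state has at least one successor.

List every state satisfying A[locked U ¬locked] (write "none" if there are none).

{n0, n1, n3}

States satisfying locked: {n2, n4, n5, n6}.
States satisfying ¬locked: {n0, n1, n3}.
States satisfying A[locked U ¬locked]: {n0, n1, n3}.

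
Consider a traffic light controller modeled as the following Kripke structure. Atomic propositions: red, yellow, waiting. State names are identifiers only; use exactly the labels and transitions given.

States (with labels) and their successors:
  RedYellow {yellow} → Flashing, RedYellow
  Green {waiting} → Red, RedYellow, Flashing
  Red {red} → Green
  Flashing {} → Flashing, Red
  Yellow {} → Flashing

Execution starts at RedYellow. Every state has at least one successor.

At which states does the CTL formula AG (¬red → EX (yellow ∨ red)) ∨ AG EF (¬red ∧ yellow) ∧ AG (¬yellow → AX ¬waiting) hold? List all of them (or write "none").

{RedYellow, Green, Red, Flashing}

States satisfying ¬red → EX (yellow ∨ red): {RedYellow, Green, Red, Flashing}.
States satisfying AG (¬red → EX (yellow ∨ red)): {RedYellow, Green, Red, Flashing}.
States satisfying EF (¬red ∧ yellow): {RedYellow, Green, Red, Flashing, Yellow}.
States satisfying AG EF (¬red ∧ yellow): {RedYellow, Green, Red, Flashing, Yellow}.
States satisfying ¬yellow → AX ¬waiting: {RedYellow, Green, Flashing, Yellow}.
States satisfying AG (¬yellow → AX ¬waiting): ∅.
States satisfying AG EF (¬red ∧ yellow) ∧ AG (¬yellow → AX ¬waiting): ∅.
States satisfying AG (¬red → EX (yellow ∨ red)) ∨ AG EF (¬red ∧ yellow) ∧ AG (¬yellow → AX ¬waiting): {RedYellow, Green, Red, Flashing}.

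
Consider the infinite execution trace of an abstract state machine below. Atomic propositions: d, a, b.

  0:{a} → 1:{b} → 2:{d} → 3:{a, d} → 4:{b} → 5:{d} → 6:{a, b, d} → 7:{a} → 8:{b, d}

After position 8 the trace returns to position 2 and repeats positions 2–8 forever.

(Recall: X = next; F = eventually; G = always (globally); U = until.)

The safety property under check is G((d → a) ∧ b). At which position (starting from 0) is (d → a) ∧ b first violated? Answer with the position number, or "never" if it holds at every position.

At position 0 the labels are {a}, so (d → a) ∧ b is false there. This is the first violation.

0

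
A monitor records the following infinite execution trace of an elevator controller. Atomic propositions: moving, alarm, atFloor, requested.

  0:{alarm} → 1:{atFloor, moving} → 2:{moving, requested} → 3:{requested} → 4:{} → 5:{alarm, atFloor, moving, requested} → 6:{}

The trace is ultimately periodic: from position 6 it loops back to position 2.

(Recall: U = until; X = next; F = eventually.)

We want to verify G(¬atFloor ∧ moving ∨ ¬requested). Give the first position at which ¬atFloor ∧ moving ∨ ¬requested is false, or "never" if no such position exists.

3

Check ¬atFloor ∧ moving ∨ ¬requested at each position in order: 0 ✓, 1 ✓, 2 ✓.
At position 3 the labels are {requested}, so ¬atFloor ∧ moving ∨ ¬requested is false there. This is the first violation.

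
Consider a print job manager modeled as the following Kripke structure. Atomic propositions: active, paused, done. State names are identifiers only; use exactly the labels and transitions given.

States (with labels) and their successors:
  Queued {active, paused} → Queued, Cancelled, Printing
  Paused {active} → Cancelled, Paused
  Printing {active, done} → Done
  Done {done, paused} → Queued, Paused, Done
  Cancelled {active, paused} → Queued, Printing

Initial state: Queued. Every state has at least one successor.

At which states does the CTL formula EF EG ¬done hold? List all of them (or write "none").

States satisfying EG ¬done: {Queued, Paused, Cancelled}.
States satisfying EF EG ¬done: {Queued, Paused, Printing, Done, Cancelled}.

{Queued, Paused, Printing, Done, Cancelled}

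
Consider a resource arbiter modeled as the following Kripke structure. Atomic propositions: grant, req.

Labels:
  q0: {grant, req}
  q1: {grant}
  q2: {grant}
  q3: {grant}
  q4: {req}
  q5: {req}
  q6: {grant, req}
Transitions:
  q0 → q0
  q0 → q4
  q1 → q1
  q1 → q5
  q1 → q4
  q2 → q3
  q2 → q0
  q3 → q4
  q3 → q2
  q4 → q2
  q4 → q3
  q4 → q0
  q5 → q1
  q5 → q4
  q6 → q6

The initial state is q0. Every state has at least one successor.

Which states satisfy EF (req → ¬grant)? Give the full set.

{q0, q1, q2, q3, q4, q5}

States satisfying req → ¬grant: {q1, q2, q3, q4, q5}.
States satisfying EF (req → ¬grant): {q0, q1, q2, q3, q4, q5}.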